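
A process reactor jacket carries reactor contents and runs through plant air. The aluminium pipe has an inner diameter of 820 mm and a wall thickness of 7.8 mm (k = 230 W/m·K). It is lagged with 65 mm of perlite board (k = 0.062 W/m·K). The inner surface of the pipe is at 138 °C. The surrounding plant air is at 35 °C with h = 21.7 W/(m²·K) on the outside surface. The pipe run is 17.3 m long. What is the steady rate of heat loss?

Q ≈ 4610 W

Radial resistances (cylindrical: R_cond = ln(r_o/r_i)/(2πkL), R_conv = 1/(h·2πrL)):
R_aluminium pipe wall = ln(417.8/410)/(2π×230×17.3) = 7.538×10^-7 K/W
R_perlite board = ln(482.8/417.8)/(2π×0.062×17.3) = 0.02146 K/W
R_outer film = 1/(h_o·2πr_oL) = 1/(21.7×2π×0.4828×17.3) = 8.781×10^-4 K/W
R_total = 0.02233 K/W
Q = ΔT/R_total = 103/0.02233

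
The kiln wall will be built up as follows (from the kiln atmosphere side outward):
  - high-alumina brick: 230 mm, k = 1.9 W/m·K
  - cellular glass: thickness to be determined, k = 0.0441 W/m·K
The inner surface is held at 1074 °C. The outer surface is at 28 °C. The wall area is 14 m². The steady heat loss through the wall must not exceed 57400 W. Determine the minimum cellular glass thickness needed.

Series thermal resistances:
R_high-alumina brick = L/(kA) = 0.23/(1.9×14) = 0.008647 K/W
Sum of the known resistances R_other = 0.008647 K/W
Required total resistance R_tot = ΔT/Q_allow = 1046/57400 = 0.01822 K/W
R_cellular glass = R_tot − R_other = 0.009576 K/W
L = R·k·A = 0.009576×0.0441×14

L ≈ 5.91 mm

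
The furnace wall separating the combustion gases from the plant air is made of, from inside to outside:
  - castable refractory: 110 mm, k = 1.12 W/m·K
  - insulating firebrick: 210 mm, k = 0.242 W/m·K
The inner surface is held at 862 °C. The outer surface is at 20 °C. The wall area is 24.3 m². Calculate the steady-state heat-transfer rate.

Model the wall as resistances in series:
R_castable refractory = L/(kA) = 0.11/(1.12×24.3) = 0.004042 K/W
R_insulating firebrick = L/(kA) = 0.21/(0.242×24.3) = 0.03571 K/W
R_total = 0.03975 K/W
Q = ΔT / R_total = 842 / 0.03975

Q ≈ 21200 W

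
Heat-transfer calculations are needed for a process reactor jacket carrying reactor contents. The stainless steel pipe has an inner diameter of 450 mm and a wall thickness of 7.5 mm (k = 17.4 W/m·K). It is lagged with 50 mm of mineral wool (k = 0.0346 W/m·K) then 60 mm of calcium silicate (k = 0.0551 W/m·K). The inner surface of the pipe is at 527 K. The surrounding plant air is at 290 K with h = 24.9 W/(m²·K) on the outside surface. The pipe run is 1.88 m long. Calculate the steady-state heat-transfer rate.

Per-layer cylindrical resistances, series-summed:
R_stainless steel pipe wall = ln(232.5/225)/(2π×17.4×1.88) = 1.595×10^-4 K/W
R_mineral wool = ln(282.5/232.5)/(2π×0.0346×1.88) = 0.4766 K/W
R_calcium silicate = ln(342.5/282.5)/(2π×0.0551×1.88) = 0.2959 K/W
R_outer film = 1/(h_o·2πr_oL) = 1/(24.9×2π×0.3425×1.88) = 0.009927 K/W
R_total = 0.7826 K/W
Q = ΔT/R_total = 237/0.7826

Q ≈ 303 W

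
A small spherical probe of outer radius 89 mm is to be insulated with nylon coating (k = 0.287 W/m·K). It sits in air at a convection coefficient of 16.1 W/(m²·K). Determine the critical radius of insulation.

For a sphere r_cr = 2k/h = 2×0.287/16.1
r_cr = 35.7 mm; since the bare radius (89 mm) is above r_cr, any added insulation will reduce heat loss.

r_cr ≈ 35.7 mm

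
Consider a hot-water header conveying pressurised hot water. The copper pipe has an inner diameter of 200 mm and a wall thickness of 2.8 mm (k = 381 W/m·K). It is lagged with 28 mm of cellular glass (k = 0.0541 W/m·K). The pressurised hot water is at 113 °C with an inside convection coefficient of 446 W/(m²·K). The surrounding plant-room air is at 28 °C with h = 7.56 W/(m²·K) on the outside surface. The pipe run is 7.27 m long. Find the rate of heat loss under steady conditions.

Q ≈ 708 W

Treating each annulus and film as a series resistance:
R_inner film = 1/(h_i·2πr₁L) = 1/(446×2π×0.1×7.27) = 4.909×10^-4 K/W
R_copper pipe wall = ln(102.8/100)/(2π×381×7.27) = 1.587×10^-6 K/W
R_cellular glass = ln(130.8/102.8)/(2π×0.0541×7.27) = 0.09748 K/W
R_outer film = 1/(h_o·2πr_oL) = 1/(7.56×2π×0.1308×7.27) = 0.02214 K/W
R_total = 0.1201 K/W
Q = ΔT/R_total = 85/0.1201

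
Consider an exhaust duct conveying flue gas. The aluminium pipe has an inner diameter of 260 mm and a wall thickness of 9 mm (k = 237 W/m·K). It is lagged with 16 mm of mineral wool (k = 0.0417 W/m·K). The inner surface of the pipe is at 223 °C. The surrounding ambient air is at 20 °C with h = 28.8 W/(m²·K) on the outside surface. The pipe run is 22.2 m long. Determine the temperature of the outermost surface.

For a radial system each layer contributes R = ln(r_out/r_in)/(2πkL); films add R = 1/(hA).
R_aluminium pipe wall = ln(139/130)/(2π×237×22.2) = 2.025×10^-6 K/W
R_mineral wool = ln(155/139)/(2π×0.0417×22.2) = 0.01873 K/W
R_outer film = 1/(h_o·2πr_oL) = 1/(28.8×2π×0.155×22.2) = 0.001606 K/W
R_total = 0.02034 K/W
Q = ΔT/R_total = 203/0.02034
Q = 9980 W
T_interface = T_inner − Q·ΣR(inner→interface) = 223 − 9980×0.01873

T ≈ 36 °C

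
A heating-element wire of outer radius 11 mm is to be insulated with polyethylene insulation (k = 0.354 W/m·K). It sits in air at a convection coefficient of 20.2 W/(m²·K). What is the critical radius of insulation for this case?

For a cylinder r_cr = k/h = 0.354/20.2
r_cr = 17.5 mm; since the bare radius (11 mm) is below r_cr, adding a thin layer of insulation will *increase* heat loss.

r_cr ≈ 17.5 mm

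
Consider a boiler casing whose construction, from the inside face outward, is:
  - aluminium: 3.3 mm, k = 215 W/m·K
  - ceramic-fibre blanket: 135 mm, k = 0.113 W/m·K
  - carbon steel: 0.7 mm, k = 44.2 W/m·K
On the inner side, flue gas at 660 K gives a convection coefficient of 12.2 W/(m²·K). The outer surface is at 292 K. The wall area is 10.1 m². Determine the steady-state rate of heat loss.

Thermal resistances in series:
R_inner film = 1/(h_i·A) = 1/(12.2×10.1) = 0.008116 K/W
R_aluminium = L/(kA) = 0.0033/(215×10.1) = 1.52×10^-6 K/W
R_ceramic-fibre blanket = L/(kA) = 0.135/(0.113×10.1) = 0.1183 K/W
R_carbon steel = L/(kA) = 0.0007/(44.2×10.1) = 1.568×10^-6 K/W
R_total = 0.1264 K/W
Q = ΔT / R_total = 368 / 0.1264

Q ≈ 2910 W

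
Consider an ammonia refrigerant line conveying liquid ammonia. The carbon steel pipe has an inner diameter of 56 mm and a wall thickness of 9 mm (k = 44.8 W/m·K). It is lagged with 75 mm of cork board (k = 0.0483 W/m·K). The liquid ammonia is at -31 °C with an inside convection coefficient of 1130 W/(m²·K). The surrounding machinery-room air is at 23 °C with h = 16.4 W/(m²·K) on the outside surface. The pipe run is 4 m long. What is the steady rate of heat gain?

Q ≈ 57.7 W

For a radial system each layer contributes R = ln(r_out/r_in)/(2πkL); films add R = 1/(hA).
R_inner film = 1/(h_i·2πr₁L) = 1/(1130×2π×0.028×4) = 0.001258 K/W
R_carbon steel pipe wall = ln(37/28)/(2π×44.8×4) = 2.475×10^-4 K/W
R_cork board = ln(112/37)/(2π×0.0483×4) = 0.9124 K/W
R_outer film = 1/(h_o·2πr_oL) = 1/(16.4×2π×0.112×4) = 0.02166 K/W
R_total = 0.9356 K/W
Q = ΔT/R_total = 54/0.9356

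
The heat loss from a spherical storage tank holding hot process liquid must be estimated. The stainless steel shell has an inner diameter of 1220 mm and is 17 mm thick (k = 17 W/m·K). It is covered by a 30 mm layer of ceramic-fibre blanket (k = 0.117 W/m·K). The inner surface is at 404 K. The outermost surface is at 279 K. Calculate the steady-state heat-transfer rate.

Q ≈ 2510 W

Spherical conduction: R = (1/r_in − 1/r_out)/(4πk) per layer; series-sum.
R_stainless steel shell = (1/0.61 − 1/0.627)/(4π×17) = 2.081×10^-4 K/W
R_ceramic-fibre blanket = (1/0.627 − 1/0.657)/(4π×0.117) = 0.04953 K/W
R_total = 0.04974 K/W
Q = ΔT/R_total = 125/0.04974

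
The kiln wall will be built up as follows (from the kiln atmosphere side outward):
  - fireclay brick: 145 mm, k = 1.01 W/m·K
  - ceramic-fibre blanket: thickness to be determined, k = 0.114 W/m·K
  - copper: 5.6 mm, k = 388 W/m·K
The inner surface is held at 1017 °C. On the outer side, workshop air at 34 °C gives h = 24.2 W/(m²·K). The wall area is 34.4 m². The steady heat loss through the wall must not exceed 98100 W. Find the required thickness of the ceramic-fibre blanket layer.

L ≈ 18.2 mm

Thermal resistances in series:
R_fireclay brick = L/(kA) = 0.145/(1.01×34.4) = 0.004173 K/W
R_copper = L/(kA) = 0.0056/(388×34.4) = 4.196×10^-7 K/W
R_outer film = 1/(h_o·A) = 1/(24.2×34.4) = 0.001201 K/W
Sum of the known resistances R_other = 0.005375 K/W
Required total resistance R_tot = ΔT/Q_allow = 983/98100 = 0.01002 K/W
R_ceramic-fibre blanket = R_tot − R_other = 0.004645 K/W
L = R·k·A = 0.004645×0.114×34.4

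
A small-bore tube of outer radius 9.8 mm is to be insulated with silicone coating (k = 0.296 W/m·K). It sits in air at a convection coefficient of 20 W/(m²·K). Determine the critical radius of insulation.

For a cylinder r_cr = k/h = 0.296/20
r_cr = 14.8 mm; since the bare radius (9.8 mm) is below r_cr, adding a thin layer of insulation will *increase* heat loss.

r_cr ≈ 14.8 mm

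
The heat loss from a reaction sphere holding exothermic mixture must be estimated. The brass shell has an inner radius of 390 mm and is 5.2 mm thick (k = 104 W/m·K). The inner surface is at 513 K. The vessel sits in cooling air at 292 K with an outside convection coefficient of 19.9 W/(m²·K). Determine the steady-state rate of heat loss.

For a spherical shell R = (1/r₁ − 1/r₂)/(4πk); film R = 1/(h·4πr²). In series:
R_brass shell = (1/0.39 − 1/0.3952)/(4π×104) = 2.582×10^-5 K/W
R_outer film = 1/(h·4πr_o²) = 1/(19.9×4π×0.3952²) = 0.0256 K/W
R_total = 0.02563 K/W
Q = ΔT/R_total = 221/0.02563

Q ≈ 8620 W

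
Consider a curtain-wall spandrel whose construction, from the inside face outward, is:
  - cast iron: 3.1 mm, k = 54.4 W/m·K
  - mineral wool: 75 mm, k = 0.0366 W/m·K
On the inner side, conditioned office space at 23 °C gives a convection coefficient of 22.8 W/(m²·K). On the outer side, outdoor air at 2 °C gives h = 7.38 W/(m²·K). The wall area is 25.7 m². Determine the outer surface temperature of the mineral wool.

Model the wall as resistances in series:
R_inner film = 1/(h_i·A) = 1/(22.8×25.7) = 0.001707 K/W
R_cast iron = L/(kA) = 0.0031/(54.4×25.7) = 2.217×10^-6 K/W
R_mineral wool = L/(kA) = 0.075/(0.0366×25.7) = 0.07973 K/W
R_outer film = 1/(h_o·A) = 1/(7.38×25.7) = 0.005272 K/W
R_total = 0.08672 K/W;  Q = ΔT/R_total = 21/0.08672 = 242.2 W
T_interface = T_inner − Q·ΣR(inner→interface) = 23 − 242×0.08144

T ≈ 3.28 °C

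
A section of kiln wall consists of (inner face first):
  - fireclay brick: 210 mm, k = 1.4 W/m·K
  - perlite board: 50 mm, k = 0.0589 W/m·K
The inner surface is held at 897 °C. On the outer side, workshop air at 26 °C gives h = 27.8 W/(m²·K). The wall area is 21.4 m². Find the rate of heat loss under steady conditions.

Q ≈ 18000 W

Model the wall as resistances in series:
R_fireclay brick = L/(kA) = 0.21/(1.4×21.4) = 0.007009 K/W
R_perlite board = L/(kA) = 0.05/(0.0589×21.4) = 0.03967 K/W
R_outer film = 1/(h_o·A) = 1/(27.8×21.4) = 0.001681 K/W
R_total = 0.04836 K/W
Q = ΔT / R_total = 871 / 0.04836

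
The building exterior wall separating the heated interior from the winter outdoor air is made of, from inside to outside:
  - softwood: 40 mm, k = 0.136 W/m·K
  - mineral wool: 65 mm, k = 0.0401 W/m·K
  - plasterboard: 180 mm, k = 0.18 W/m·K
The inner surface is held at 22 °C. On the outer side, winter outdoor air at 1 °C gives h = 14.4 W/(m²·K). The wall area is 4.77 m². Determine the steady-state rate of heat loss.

Using the resistance-network approach (series):
R_softwood = L/(kA) = 0.04/(0.136×4.77) = 0.06166 K/W
R_mineral wool = L/(kA) = 0.065/(0.0401×4.77) = 0.3398 K/W
R_plasterboard = L/(kA) = 0.18/(0.18×4.77) = 0.2096 K/W
R_outer film = 1/(h_o·A) = 1/(14.4×4.77) = 0.01456 K/W
R_total = 0.6257 K/W
Q = ΔT / R_total = 21 / 0.6257

Q ≈ 33.6 W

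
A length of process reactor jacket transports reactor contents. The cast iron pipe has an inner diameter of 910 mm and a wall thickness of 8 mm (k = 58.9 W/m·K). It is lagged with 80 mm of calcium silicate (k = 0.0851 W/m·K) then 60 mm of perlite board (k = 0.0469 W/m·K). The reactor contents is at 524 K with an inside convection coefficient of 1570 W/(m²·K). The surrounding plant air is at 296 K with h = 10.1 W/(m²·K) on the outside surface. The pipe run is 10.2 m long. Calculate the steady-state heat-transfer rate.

Cylindrical conduction, so R = ln(r₂/r₁)/(2πkL) per layer, in series:
R_inner film = 1/(h_i·2πr₁L) = 1/(1570×2π×0.455×10.2) = 2.184×10^-5 K/W
R_cast iron pipe wall = ln(463/455)/(2π×58.9×10.2) = 4.617×10^-6 K/W
R_calcium silicate = ln(543/463)/(2π×0.0851×10.2) = 0.02922 K/W
R_perlite board = ln(603/543)/(2π×0.0469×10.2) = 0.03487 K/W
R_outer film = 1/(h_o·2πr_oL) = 1/(10.1×2π×0.603×10.2) = 0.002562 K/W
R_total = 0.06668 K/W
Q = ΔT/R_total = 228/0.06668

Q ≈ 3420 W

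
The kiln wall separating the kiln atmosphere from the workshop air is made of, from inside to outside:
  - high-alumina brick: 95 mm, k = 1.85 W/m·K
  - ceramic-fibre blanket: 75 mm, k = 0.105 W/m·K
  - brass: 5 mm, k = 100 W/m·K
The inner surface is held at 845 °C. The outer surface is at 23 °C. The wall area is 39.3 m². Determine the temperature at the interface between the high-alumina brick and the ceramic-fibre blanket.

T ≈ 790 °C

Series thermal resistances:
R_high-alumina brick = L/(kA) = 0.095/(1.85×39.3) = 0.001307 K/W
R_ceramic-fibre blanket = L/(kA) = 0.075/(0.105×39.3) = 0.01818 K/W
R_brass = L/(kA) = 0.005/(100×39.3) = 1.272×10^-6 K/W
R_total = 0.01948 K/W;  Q = ΔT/R_total = 822/0.01948 = 42190 W
T_interface = T_inner − Q·ΣR(inner→interface) = 845 − 42200×0.001307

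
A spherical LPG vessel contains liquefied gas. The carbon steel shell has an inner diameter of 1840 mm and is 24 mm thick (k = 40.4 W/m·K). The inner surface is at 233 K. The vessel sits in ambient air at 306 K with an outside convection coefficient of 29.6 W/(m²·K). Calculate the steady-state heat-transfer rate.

Each spherical layer contributes R = (1/r_i − 1/r_o)/(4πk):
R_carbon steel shell = (1/0.92 − 1/0.944)/(4π×40.4) = 5.443×10^-5 K/W
R_outer film = 1/(h·4πr_o²) = 1/(29.6×4π×0.944²) = 0.003017 K/W
R_total = 0.003071 K/W
Q = ΔT/R_total = 73/0.003071

Q ≈ 23800 W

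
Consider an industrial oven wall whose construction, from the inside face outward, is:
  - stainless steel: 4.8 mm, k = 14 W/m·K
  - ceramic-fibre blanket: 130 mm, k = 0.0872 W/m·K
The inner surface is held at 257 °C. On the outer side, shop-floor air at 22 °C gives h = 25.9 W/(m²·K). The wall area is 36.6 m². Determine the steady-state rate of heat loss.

Q ≈ 5620 W

Model the wall as resistances in series:
R_stainless steel = L/(kA) = 0.0048/(14×36.6) = 9.368×10^-6 K/W
R_ceramic-fibre blanket = L/(kA) = 0.13/(0.0872×36.6) = 0.04073 K/W
R_outer film = 1/(h_o·A) = 1/(25.9×36.6) = 0.001055 K/W
R_total = 0.0418 K/W
Q = ΔT / R_total = 235 / 0.0418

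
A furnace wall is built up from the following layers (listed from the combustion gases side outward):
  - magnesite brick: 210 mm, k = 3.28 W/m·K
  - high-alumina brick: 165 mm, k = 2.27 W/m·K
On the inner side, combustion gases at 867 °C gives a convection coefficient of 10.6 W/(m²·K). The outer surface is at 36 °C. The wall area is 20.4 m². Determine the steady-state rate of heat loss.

Model the wall as resistances in series:
R_inner film = 1/(h_i·A) = 1/(10.6×20.4) = 0.004624 K/W
R_magnesite brick = L/(kA) = 0.21/(3.28×20.4) = 0.003138 K/W
R_high-alumina brick = L/(kA) = 0.165/(2.27×20.4) = 0.003563 K/W
R_total = 0.01133 K/W
Q = ΔT / R_total = 831 / 0.01133

Q ≈ 73400 W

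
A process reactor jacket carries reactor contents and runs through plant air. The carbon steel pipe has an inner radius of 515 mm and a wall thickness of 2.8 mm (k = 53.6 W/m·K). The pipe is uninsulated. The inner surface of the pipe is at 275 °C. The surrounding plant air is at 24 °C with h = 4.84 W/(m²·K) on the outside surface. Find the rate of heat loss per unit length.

For a radial system each layer contributes R = ln(r_out/r_in)/(2πkL); films add R = 1/(hA).
R_carbon steel pipe wall = ln(517.8/515)/(2π×53.6×1) = 1.61×10^-5 K/W
R_outer film = 1/(h_o·2πr_oL) = 1/(4.84×2π×0.5178×1) = 0.06351 K/W
R_total = 0.06352 K/W
Q = ΔT/R_total = 251/0.06352

q′ ≈ 3950 W/m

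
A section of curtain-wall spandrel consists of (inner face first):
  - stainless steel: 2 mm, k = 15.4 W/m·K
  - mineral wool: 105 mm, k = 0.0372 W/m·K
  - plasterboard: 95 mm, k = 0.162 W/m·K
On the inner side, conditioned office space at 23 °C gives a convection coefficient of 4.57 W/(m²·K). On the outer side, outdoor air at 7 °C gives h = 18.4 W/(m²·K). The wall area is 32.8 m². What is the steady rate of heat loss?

Treating each layer as a thermal resistance in series:
R_inner film = 1/(h_i·A) = 1/(4.57×32.8) = 0.006671 K/W
R_stainless steel = L/(kA) = 0.002/(15.4×32.8) = 3.959×10^-6 K/W
R_mineral wool = L/(kA) = 0.105/(0.0372×32.8) = 0.08605 K/W
R_plasterboard = L/(kA) = 0.095/(0.162×32.8) = 0.01788 K/W
R_outer film = 1/(h_o·A) = 1/(18.4×32.8) = 0.001657 K/W
R_total = 0.1123 K/W
Q = ΔT / R_total = 16 / 0.1123

Q ≈ 143 W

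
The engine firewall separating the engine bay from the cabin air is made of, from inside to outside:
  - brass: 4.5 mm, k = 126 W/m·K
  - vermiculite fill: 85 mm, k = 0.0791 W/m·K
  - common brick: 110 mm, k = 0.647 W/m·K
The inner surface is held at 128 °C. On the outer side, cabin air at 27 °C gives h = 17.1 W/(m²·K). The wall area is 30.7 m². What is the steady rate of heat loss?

Thermal resistances in series:
R_brass = L/(kA) = 0.0045/(126×30.7) = 1.163×10^-6 K/W
R_vermiculite fill = L/(kA) = 0.085/(0.0791×30.7) = 0.035 K/W
R_common brick = L/(kA) = 0.11/(0.647×30.7) = 0.005538 K/W
R_outer film = 1/(h_o·A) = 1/(17.1×30.7) = 0.001905 K/W
R_total = 0.04245 K/W
Q = ΔT / R_total = 101 / 0.04245

Q ≈ 2380 W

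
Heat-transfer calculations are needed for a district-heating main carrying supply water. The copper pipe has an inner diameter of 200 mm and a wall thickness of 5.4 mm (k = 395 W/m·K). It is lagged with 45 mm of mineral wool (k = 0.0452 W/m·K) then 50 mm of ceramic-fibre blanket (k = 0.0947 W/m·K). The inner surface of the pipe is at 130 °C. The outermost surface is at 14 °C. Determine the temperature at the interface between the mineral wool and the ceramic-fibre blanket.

For a radial system each layer contributes R = ln(r_out/r_in)/(2πkL); films add R = 1/(hA).
R_copper pipe wall = ln(105.4/100)/(2π×395×1) = 2.119×10^-5 K/W
R_mineral wool = ln(150.4/105.4)/(2π×0.0452×1) = 1.252 K/W
R_ceramic-fibre blanket = ln(200.4/150.4)/(2π×0.0947×1) = 0.4824 K/W
R_total = 1.734 K/W
Q = ΔT/R_total = 116/1.734
Q = 66.9 W/m
T_interface = T_inner − Q·ΣR(inner→interface) = 130 − 66.9×1.252

T ≈ 46.3 °C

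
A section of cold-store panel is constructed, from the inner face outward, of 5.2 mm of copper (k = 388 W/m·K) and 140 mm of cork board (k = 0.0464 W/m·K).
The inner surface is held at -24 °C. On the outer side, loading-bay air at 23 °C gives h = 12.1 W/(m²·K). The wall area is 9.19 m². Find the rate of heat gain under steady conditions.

Model the wall as resistances in series:
R_copper = L/(kA) = 0.0052/(388×9.19) = 1.458×10^-6 K/W
R_cork board = L/(kA) = 0.14/(0.0464×9.19) = 0.3283 K/W
R_outer film = 1/(h_o·A) = 1/(12.1×9.19) = 0.008993 K/W
R_total = 0.3373 K/W
Q = ΔT / R_total = 47 / 0.3373

Q ≈ 139 W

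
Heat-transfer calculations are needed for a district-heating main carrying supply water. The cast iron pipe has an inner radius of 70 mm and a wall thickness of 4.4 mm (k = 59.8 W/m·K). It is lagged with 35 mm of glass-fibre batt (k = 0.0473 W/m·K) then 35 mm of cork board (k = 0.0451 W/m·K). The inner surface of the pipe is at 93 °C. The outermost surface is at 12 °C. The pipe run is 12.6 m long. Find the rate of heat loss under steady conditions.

Q ≈ 448 W

Radial resistances (cylindrical: R_cond = ln(r_o/r_i)/(2πkL), R_conv = 1/(h·2πrL)):
R_cast iron pipe wall = ln(74.4/70)/(2π×59.8×12.6) = 1.288×10^-5 K/W
R_glass-fibre batt = ln(109.4/74.4)/(2π×0.0473×12.6) = 0.103 K/W
R_cork board = ln(144.4/109.4)/(2π×0.0451×12.6) = 0.07774 K/W
R_total = 0.1807 K/W
Q = ΔT/R_total = 81/0.1807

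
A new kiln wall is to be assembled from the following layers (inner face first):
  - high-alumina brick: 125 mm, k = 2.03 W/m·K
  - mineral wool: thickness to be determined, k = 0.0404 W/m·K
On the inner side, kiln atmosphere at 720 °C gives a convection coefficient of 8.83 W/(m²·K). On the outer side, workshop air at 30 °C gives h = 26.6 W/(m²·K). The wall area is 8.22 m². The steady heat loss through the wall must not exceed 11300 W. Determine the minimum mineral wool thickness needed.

Model the wall as resistances in series:
R_inner film = 1/(h_i·A) = 1/(8.83×8.22) = 0.01378 K/W
R_high-alumina brick = L/(kA) = 0.125/(2.03×8.22) = 0.007491 K/W
R_outer film = 1/(h_o·A) = 1/(26.6×8.22) = 0.004573 K/W
Sum of the known resistances R_other = 0.02584 K/W
Required total resistance R_tot = ΔT/Q_allow = 690/11300 = 0.06106 K/W
R_mineral wool = R_tot − R_other = 0.03522 K/W
L = R·k·A = 0.03522×0.0404×8.22

L ≈ 11.7 mm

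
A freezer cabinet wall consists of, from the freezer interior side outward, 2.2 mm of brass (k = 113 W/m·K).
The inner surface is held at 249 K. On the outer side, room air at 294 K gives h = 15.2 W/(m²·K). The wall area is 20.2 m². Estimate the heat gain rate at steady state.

Q ≈ 13800 W

Series thermal resistances:
R_brass = L/(kA) = 0.0022/(113×20.2) = 9.638×10^-7 K/W
R_outer film = 1/(h_o·A) = 1/(15.2×20.2) = 0.003257 K/W
R_total = 0.003258 K/W
Q = ΔT / R_total = 45 / 0.003258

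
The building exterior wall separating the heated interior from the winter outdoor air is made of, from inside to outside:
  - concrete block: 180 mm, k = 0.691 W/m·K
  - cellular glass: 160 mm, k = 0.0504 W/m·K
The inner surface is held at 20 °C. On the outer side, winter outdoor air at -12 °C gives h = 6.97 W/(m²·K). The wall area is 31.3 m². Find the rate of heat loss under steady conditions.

Q ≈ 280 W

Series thermal resistances:
R_concrete block = L/(kA) = 0.18/(0.691×31.3) = 0.008322 K/W
R_cellular glass = L/(kA) = 0.16/(0.0504×31.3) = 0.1014 K/W
R_outer film = 1/(h_o·A) = 1/(6.97×31.3) = 0.004584 K/W
R_total = 0.1143 K/W
Q = ΔT / R_total = 32 / 0.1143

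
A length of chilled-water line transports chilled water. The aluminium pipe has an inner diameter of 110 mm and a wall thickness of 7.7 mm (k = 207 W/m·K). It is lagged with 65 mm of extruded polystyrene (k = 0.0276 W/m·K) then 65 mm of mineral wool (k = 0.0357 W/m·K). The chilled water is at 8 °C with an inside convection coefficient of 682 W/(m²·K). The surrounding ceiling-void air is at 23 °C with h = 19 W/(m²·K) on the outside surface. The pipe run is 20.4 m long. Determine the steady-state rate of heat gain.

Treating each annulus and film as a series resistance:
R_inner film = 1/(h_i·2πr₁L) = 1/(682×2π×0.055×20.4) = 2.08×10^-4 K/W
R_aluminium pipe wall = ln(62.7/55)/(2π×207×20.4) = 4.938×10^-6 K/W
R_extruded polystyrene = ln(127.7/62.7)/(2π×0.0276×20.4) = 0.2011 K/W
R_mineral wool = ln(192.7/127.7)/(2π×0.0357×20.4) = 0.08992 K/W
R_outer film = 1/(h_o·2πr_oL) = 1/(19×2π×0.1927×20.4) = 0.002131 K/W
R_total = 0.2933 K/W
Q = ΔT/R_total = 15/0.2933

Q ≈ 51.1 W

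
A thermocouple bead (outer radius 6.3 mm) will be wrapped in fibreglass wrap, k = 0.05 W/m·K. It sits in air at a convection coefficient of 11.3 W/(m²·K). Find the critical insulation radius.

r_cr ≈ 8.85 mm

For a sphere r_cr = 2k/h = 2×0.05/11.3
r_cr = 8.85 mm; since the bare radius (6.3 mm) is below r_cr, adding a thin layer of insulation will *increase* heat loss.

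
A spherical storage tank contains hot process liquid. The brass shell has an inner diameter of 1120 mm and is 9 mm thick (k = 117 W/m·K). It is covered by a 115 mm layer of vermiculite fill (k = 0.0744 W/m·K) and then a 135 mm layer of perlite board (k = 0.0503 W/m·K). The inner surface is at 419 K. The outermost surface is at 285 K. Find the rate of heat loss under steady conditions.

Q ≈ 192 W

Radial (spherical) resistances in series:
R_brass shell = (1/0.56 − 1/0.569)/(4π×117) = 1.921×10^-5 K/W
R_vermiculite fill = (1/0.569 − 1/0.684)/(4π×0.0744) = 0.316 K/W
R_perlite board = (1/0.684 − 1/0.819)/(4π×0.0503) = 0.3813 K/W
R_total = 0.6973 K/W
Q = ΔT/R_total = 134/0.6973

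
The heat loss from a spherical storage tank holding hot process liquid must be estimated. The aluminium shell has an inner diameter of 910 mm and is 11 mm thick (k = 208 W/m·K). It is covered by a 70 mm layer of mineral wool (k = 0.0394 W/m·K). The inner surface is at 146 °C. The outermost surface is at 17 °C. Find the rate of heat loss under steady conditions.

Q ≈ 228 W

Spherical conduction: R = (1/r_in − 1/r_out)/(4πk) per layer; series-sum.
R_aluminium shell = (1/0.455 − 1/0.466)/(4π×208) = 1.985×10^-5 K/W
R_mineral wool = (1/0.466 − 1/0.536)/(4π×0.0394) = 0.566 K/W
R_total = 0.5661 K/W
Q = ΔT/R_total = 129/0.5661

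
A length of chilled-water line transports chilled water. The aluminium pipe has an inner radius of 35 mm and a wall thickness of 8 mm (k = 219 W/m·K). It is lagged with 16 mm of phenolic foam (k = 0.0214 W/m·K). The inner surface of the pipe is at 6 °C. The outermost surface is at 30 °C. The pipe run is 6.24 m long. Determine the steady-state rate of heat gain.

Treating each annulus and film as a series resistance:
R_aluminium pipe wall = ln(43/35)/(2π×219×6.24) = 2.397×10^-5 K/W
R_phenolic foam = ln(59/43)/(2π×0.0214×6.24) = 0.377 K/W
R_total = 0.3771 K/W
Q = ΔT/R_total = 24/0.3771

Q ≈ 63.7 W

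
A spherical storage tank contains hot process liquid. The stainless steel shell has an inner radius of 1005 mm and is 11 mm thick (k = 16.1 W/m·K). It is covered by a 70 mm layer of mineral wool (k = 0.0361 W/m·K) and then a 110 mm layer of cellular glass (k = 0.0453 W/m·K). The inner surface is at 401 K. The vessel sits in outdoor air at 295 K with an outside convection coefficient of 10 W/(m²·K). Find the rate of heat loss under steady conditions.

Q ≈ 360 W

For a spherical shell R = (1/r₁ − 1/r₂)/(4πk); film R = 1/(h·4πr²). In series:
R_stainless steel shell = (1/1.005 − 1/1.016)/(4π×16.1) = 5.325×10^-5 K/W
R_mineral wool = (1/1.016 − 1/1.086)/(4π×0.0361) = 0.1398 K/W
R_cellular glass = (1/1.086 − 1/1.196)/(4π×0.0453) = 0.1488 K/W
R_outer film = 1/(h·4πr_o²) = 1/(10×4π×1.196²) = 0.005563 K/W
R_total = 0.2942 K/W
Q = ΔT/R_total = 106/0.2942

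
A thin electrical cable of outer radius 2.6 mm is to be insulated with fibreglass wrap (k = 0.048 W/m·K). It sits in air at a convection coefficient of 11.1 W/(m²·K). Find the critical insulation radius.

r_cr ≈ 4.32 mm

For a cylinder r_cr = k/h = 0.048/11.1
r_cr = 4.32 mm; since the bare radius (2.6 mm) is below r_cr, adding a thin layer of insulation will *increase* heat loss.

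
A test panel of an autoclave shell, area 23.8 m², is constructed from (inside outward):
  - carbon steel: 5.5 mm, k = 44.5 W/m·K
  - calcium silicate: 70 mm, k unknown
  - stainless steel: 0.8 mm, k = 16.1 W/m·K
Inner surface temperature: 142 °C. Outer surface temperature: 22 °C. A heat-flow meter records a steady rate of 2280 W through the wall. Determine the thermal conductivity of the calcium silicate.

k ≈ 0.0559 W/(m·K)

Model the wall as resistances in series:
R_carbon steel = L/(kA) = 0.0055/(44.5×23.8) = 5.193×10^-6 K/W
R_stainless steel = L/(kA) = 0.0008/(16.1×23.8) = 2.088×10^-6 K/W
Sum of known resistances R_other = 7.281×10^-6 K/W
Total R = ΔT/Q = 120/2280 = 0.05263 K/W
R_calcium silicate = R_total − R_other = 0.05262 K/W
k = L/(R·A) = 0.07/(0.05262×23.8)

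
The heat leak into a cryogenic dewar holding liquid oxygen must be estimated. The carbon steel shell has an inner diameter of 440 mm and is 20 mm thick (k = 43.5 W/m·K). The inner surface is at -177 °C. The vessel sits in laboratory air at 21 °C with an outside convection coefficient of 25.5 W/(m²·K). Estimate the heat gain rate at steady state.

Q ≈ 3610 W

For a spherical shell R = (1/r₁ − 1/r₂)/(4πk); film R = 1/(h·4πr²). In series:
R_carbon steel shell = (1/0.22 − 1/0.24)/(4π×43.5) = 6.929×10^-4 K/W
R_outer film = 1/(h·4πr_o²) = 1/(25.5×4π×0.24²) = 0.05418 K/W
R_total = 0.05487 K/W
Q = ΔT/R_total = 198/0.05487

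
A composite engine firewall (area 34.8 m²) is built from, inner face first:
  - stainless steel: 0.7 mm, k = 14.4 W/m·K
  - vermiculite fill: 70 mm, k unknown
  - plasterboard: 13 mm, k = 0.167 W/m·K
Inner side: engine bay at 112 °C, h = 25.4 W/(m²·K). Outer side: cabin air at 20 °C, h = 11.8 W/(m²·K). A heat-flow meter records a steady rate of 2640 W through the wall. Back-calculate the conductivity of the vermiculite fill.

k ≈ 0.0693 W/(m·K)

Treating each layer as a thermal resistance in series:
R_inner film = 1/(h_i·A) = 1/(25.4×34.8) = 0.001131 K/W
R_stainless steel = L/(kA) = 0.0007/(14.4×34.8) = 1.397×10^-6 K/W
R_plasterboard = L/(kA) = 0.013/(0.167×34.8) = 0.002237 K/W
R_outer film = 1/(h_o·A) = 1/(11.8×34.8) = 0.002435 K/W
Sum of known resistances R_other = 0.005805 K/W
Total R = ΔT/Q = 92/2640 = 0.03485 K/W
R_vermiculite fill = R_total − R_other = 0.02904 K/W
k = L/(R·A) = 0.07/(0.02904×34.8)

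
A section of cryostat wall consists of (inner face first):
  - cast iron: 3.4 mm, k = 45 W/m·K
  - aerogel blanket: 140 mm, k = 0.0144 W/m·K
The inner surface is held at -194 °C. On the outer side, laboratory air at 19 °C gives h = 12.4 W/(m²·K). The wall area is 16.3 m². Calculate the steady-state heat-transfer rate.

Treating each layer as a thermal resistance in series:
R_cast iron = L/(kA) = 0.0034/(45×16.3) = 4.635×10^-6 K/W
R_aerogel blanket = L/(kA) = 0.14/(0.0144×16.3) = 0.5965 K/W
R_outer film = 1/(h_o·A) = 1/(12.4×16.3) = 0.004948 K/W
R_total = 0.6014 K/W
Q = ΔT / R_total = 213 / 0.6014

Q ≈ 354 W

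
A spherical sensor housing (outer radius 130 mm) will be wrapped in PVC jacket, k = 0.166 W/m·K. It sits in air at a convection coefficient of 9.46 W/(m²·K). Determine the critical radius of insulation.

For a sphere r_cr = 2k/h = 2×0.166/9.46
r_cr = 35.1 mm; since the bare radius (130 mm) is above r_cr, any added insulation will reduce heat loss.

r_cr ≈ 35.1 mm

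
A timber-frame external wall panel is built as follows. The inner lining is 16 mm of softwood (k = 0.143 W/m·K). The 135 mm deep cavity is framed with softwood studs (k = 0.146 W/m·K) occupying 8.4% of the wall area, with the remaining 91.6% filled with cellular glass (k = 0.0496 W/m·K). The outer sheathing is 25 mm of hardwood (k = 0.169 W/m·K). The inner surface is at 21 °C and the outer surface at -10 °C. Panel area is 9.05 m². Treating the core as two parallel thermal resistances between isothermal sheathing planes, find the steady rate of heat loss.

Sheathing layers in series; stud and cavity paths in parallel between them.
R_inner = 0.016/(0.143×9.05) = 0.01236 K/W
R_stud  = 0.135/(0.146×0.084×9.05) = 1.216 K/W
R_cav   = 0.135/(0.0496×0.916×9.05) = 0.3283 K/W
1/R_core = 1/R_stud + 1/R_cav → R_core = 0.2585 K/W
R_outer = 0.025/(0.169×9.05) = 0.01635 K/W
R_total = 0.2872 K/W
Q = ΔT/R_total = 31/0.2872

Q ≈ 108 W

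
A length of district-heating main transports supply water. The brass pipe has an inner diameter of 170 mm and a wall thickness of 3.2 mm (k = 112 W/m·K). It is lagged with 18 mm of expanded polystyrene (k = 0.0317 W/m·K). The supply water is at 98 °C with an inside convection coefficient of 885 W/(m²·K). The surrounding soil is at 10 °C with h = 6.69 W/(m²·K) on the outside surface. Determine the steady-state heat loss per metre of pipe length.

For a radial system each layer contributes R = ln(r_out/r_in)/(2πkL); films add R = 1/(hA).
R_inner film = 1/(h_i·2πr₁L) = 1/(885×2π×0.085×1) = 0.002116 K/W
R_brass pipe wall = ln(88.2/85)/(2π×112×1) = 5.252×10^-5 K/W
R_expanded polystyrene = ln(106.2/88.2)/(2π×0.0317×1) = 0.9324 K/W
R_outer film = 1/(h_o·2πr_oL) = 1/(6.69×2π×0.1062×1) = 0.224 K/W
R_total = 1.159 K/W
Q = ΔT/R_total = 88/1.159

q′ ≈ 76 W/m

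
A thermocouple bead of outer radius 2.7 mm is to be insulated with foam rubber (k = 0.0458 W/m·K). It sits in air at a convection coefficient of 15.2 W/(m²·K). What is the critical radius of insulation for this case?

r_cr ≈ 6.03 mm

For a sphere r_cr = 2k/h = 2×0.0458/15.2
r_cr = 6.03 mm; since the bare radius (2.7 mm) is below r_cr, adding a thin layer of insulation will *increase* heat loss.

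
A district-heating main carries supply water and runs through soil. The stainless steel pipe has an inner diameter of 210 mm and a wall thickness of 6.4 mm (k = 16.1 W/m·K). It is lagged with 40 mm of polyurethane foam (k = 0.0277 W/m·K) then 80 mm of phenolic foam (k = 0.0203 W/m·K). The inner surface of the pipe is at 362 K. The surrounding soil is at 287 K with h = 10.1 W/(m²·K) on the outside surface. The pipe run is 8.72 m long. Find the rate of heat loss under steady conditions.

Q ≈ 127 W

For a radial system each layer contributes R = ln(r_out/r_in)/(2πkL); films add R = 1/(hA).
R_stainless steel pipe wall = ln(111.4/105)/(2π×16.1×8.72) = 6.707×10^-5 K/W
R_polyurethane foam = ln(151.4/111.4)/(2π×0.0277×8.72) = 0.2022 K/W
R_phenolic foam = ln(231.4/151.4)/(2π×0.0203×8.72) = 0.3814 K/W
R_outer film = 1/(h_o·2πr_oL) = 1/(10.1×2π×0.2314×8.72) = 0.007809 K/W
R_total = 0.5914 K/W
Q = ΔT/R_total = 75/0.5914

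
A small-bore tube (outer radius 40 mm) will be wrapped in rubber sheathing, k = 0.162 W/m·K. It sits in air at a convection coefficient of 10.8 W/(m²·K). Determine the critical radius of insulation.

For a cylinder r_cr = k/h = 0.162/10.8
r_cr = 15 mm; since the bare radius (40 mm) is above r_cr, any added insulation will reduce heat loss.

r_cr ≈ 15 mm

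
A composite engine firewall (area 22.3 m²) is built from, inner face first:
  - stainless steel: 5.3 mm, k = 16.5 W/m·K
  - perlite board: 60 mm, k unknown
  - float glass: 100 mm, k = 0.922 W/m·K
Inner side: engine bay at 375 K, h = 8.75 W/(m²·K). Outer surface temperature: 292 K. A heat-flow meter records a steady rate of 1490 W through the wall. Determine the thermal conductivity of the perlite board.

k ≈ 0.0589 W/(m·K)

Treating each layer as a thermal resistance in series:
R_inner film = 1/(h_i·A) = 1/(8.75×22.3) = 0.005125 K/W
R_stainless steel = L/(kA) = 0.0053/(16.5×22.3) = 1.44×10^-5 K/W
R_float glass = L/(kA) = 0.1/(0.922×22.3) = 0.004864 K/W
Sum of known resistances R_other = 0.01 K/W
Total R = ΔT/Q = 83/1490 = 0.0557 K/W
R_perlite board = R_total − R_other = 0.0457 K/W
k = L/(R·A) = 0.06/(0.0457×22.3)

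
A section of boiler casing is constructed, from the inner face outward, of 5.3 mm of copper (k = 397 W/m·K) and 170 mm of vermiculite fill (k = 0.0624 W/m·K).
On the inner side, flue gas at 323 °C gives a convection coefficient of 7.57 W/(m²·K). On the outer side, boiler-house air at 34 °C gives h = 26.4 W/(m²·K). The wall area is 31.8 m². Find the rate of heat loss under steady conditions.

Q ≈ 3180 W

Model the wall as resistances in series:
R_inner film = 1/(h_i·A) = 1/(7.57×31.8) = 0.004154 K/W
R_copper = L/(kA) = 0.0053/(397×31.8) = 4.198×10^-7 K/W
R_vermiculite fill = L/(kA) = 0.17/(0.0624×31.8) = 0.08567 K/W
R_outer film = 1/(h_o·A) = 1/(26.4×31.8) = 0.001191 K/W
R_total = 0.09102 K/W
Q = ΔT / R_total = 289 / 0.09102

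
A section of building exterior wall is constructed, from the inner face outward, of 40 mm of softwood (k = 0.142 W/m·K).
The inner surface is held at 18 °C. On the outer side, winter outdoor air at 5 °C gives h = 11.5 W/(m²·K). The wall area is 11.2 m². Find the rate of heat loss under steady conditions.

Q ≈ 395 W

Series thermal resistances:
R_softwood = L/(kA) = 0.04/(0.142×11.2) = 0.02515 K/W
R_outer film = 1/(h_o·A) = 1/(11.5×11.2) = 0.007764 K/W
R_total = 0.03291 K/W
Q = ΔT / R_total = 13 / 0.03291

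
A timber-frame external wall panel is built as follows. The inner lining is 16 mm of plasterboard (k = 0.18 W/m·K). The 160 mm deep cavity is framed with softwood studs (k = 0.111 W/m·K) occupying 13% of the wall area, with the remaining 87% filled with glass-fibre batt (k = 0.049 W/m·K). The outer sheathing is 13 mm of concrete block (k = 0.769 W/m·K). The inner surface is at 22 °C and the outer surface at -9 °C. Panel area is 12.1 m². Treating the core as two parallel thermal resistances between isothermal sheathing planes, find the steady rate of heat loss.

Sheathing layers in series; stud and cavity paths in parallel between them.
R_inner = 0.016/(0.18×12.1) = 0.007346 K/W
R_stud  = 0.16/(0.111×0.13×12.1) = 0.9164 K/W
R_cav   = 0.16/(0.049×0.87×12.1) = 0.3102 K/W
1/R_core = 1/R_stud + 1/R_cav → R_core = 0.2317 K/W
R_outer = 0.013/(0.769×12.1) = 0.001397 K/W
R_total = 0.2405 K/W
Q = ΔT/R_total = 31/0.2405

Q ≈ 129 W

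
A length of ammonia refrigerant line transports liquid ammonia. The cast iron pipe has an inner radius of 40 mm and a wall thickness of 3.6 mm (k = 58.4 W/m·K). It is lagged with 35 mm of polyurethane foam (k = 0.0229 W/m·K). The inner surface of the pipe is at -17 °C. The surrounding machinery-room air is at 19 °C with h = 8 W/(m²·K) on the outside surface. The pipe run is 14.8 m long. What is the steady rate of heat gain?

Q ≈ 123 W

Per-layer cylindrical resistances, series-summed:
R_cast iron pipe wall = ln(43.6/40)/(2π×58.4×14.8) = 1.587×10^-5 K/W
R_polyurethane foam = ln(78.6/43.6)/(2π×0.0229×14.8) = 0.2767 K/W
R_outer film = 1/(h_o·2πr_oL) = 1/(8×2π×0.0786×14.8) = 0.0171 K/W
R_total = 0.2939 K/W
Q = ΔT/R_total = 36/0.2939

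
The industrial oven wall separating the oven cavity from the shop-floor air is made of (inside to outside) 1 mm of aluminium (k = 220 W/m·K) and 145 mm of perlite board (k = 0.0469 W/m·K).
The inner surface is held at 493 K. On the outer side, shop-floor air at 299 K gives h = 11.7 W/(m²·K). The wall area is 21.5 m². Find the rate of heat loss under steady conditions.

Using the resistance-network approach (series):
R_aluminium = L/(kA) = 0.001/(220×21.5) = 2.114×10^-7 K/W
R_perlite board = L/(kA) = 0.145/(0.0469×21.5) = 0.1438 K/W
R_outer film = 1/(h_o·A) = 1/(11.7×21.5) = 0.003975 K/W
R_total = 0.1478 K/W
Q = ΔT / R_total = 194 / 0.1478

Q ≈ 1310 W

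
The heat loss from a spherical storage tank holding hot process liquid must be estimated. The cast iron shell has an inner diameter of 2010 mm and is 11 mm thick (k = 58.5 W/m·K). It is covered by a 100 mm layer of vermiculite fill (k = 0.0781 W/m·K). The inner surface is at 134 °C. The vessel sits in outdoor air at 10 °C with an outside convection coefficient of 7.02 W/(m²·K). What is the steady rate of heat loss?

For a spherical shell R = (1/r₁ − 1/r₂)/(4πk); film R = 1/(h·4πr²). In series:
R_cast iron shell = (1/1.005 − 1/1.016)/(4π×58.5) = 1.465×10^-5 K/W
R_vermiculite fill = (1/1.016 − 1/1.116)/(4π×0.0781) = 0.08986 K/W
R_outer film = 1/(h·4πr_o²) = 1/(7.02×4π×1.116²) = 0.009102 K/W
R_total = 0.09898 K/W
Q = ΔT/R_total = 124/0.09898

Q ≈ 1250 W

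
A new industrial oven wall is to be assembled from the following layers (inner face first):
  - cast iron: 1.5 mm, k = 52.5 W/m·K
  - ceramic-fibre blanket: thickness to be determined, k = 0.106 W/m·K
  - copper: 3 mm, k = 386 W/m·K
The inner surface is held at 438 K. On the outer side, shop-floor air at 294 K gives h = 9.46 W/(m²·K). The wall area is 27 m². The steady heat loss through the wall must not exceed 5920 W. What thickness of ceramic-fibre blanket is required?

Model the wall as resistances in series:
R_cast iron = L/(kA) = 0.0015/(52.5×27) = 1.058×10^-6 K/W
R_copper = L/(kA) = 0.003/(386×27) = 2.879×10^-7 K/W
R_outer film = 1/(h_o·A) = 1/(9.46×27) = 0.003915 K/W
Sum of the known resistances R_other = 0.003916 K/W
Required total resistance R_tot = ΔT/Q_allow = 144/5920 = 0.02432 K/W
R_ceramic-fibre blanket = R_tot − R_other = 0.02041 K/W
L = R·k·A = 0.02041×0.106×27

L ≈ 58.4 mm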